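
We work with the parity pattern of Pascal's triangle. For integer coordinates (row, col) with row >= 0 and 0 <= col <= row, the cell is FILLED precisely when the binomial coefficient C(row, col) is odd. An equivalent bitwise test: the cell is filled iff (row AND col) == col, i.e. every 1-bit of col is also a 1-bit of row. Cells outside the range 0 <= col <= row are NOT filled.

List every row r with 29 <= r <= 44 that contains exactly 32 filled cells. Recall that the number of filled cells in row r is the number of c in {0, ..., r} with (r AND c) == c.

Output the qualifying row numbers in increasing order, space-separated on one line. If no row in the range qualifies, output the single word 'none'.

Answer: 31

Derivation:
Row r has 2^popcount(r) filled cells, so we need popcount(r) = log2(32) = 5.
Scan r = 29..44 and keep those with exactly 5 one-bits:
r=29=11101 popcount=4 -> skip
r=30=11110 popcount=4 -> skip
r=31=11111 popcount=5 -> KEEP
r=32=100000 popcount=1 -> skip
r=33=100001 popcount=2 -> skip
r=34=100010 popcount=2 -> skip
r=35=100011 popcount=3 -> skip
r=36=100100 popcount=2 -> skip
r=37=100101 popcount=3 -> skip
r=38=100110 popcount=3 -> skip
r=39=100111 popcount=4 -> skip
r=40=101000 popcount=2 -> skip
r=41=101001 popcount=3 -> skip
r=42=101010 popcount=3 -> skip
r=43=101011 popcount=4 -> skip
r=44=101100 popcount=3 -> skip
Kept rows: 31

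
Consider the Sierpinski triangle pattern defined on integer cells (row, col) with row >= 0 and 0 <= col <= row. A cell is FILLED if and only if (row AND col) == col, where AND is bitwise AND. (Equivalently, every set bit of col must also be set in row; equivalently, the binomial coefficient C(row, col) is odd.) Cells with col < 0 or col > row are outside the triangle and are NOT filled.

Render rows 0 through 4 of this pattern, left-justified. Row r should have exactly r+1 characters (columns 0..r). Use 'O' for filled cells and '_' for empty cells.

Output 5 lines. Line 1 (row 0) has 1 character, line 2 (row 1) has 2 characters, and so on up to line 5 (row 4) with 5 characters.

Answer: O
OO
O_O
OOOO
O___O

Derivation:
r0=0: O
r1=1: OO
r2=10: O_O
r3=11: OOOO
r4=100: O___O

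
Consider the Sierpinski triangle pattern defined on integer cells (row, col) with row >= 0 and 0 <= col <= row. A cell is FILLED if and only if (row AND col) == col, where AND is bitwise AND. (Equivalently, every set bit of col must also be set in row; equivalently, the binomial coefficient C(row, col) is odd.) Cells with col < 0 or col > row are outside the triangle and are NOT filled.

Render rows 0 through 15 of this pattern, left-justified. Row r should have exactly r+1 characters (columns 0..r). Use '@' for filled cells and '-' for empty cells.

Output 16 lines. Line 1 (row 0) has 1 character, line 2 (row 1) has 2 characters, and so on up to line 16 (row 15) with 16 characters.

Answer: @
@@
@-@
@@@@
@---@
@@--@@
@-@-@-@
@@@@@@@@
@-------@
@@------@@
@-@-----@-@
@@@@----@@@@
@---@---@---@
@@--@@--@@--@@
@-@-@-@-@-@-@-@
@@@@@@@@@@@@@@@@

Derivation:
r0=0: @
r1=1: @@
r2=10: @-@
r3=11: @@@@
r4=100: @---@
r5=101: @@--@@
r6=110: @-@-@-@
r7=111: @@@@@@@@
r8=1000: @-------@
r9=1001: @@------@@
r10=1010: @-@-----@-@
r11=1011: @@@@----@@@@
r12=1100: @---@---@---@
r13=1101: @@--@@--@@--@@
r14=1110: @-@-@-@-@-@-@-@
r15=1111: @@@@@@@@@@@@@@@@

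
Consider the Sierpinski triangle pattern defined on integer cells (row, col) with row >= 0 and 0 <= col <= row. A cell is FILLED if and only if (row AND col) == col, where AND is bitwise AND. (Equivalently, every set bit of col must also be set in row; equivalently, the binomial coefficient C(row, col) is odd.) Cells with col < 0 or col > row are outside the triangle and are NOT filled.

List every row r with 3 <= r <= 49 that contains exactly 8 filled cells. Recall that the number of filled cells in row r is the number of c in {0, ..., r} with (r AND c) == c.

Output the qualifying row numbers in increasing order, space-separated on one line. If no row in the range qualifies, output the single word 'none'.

Row r has 2^popcount(r) filled cells, so we need popcount(r) = log2(8) = 3.
Scan r = 3..49 and keep those with exactly 3 one-bits:
r=3=11 popcount=2 -> skip
r=4=100 popcount=1 -> skip
r=5=101 popcount=2 -> skip
r=6=110 popcount=2 -> skip
r=7=111 popcount=3 -> KEEP
r=8=1000 popcount=1 -> skip
r=9=1001 popcount=2 -> skip
r=10=1010 popcount=2 -> skip
r=11=1011 popcount=3 -> KEEP
r=12=1100 popcount=2 -> skip
r=13=1101 popcount=3 -> KEEP
r=14=1110 popcount=3 -> KEEP
r=15=1111 popcount=4 -> skip
r=16=10000 popcount=1 -> skip
r=17=10001 popcount=2 -> skip
r=18=10010 popcount=2 -> skip
r=19=10011 popcount=3 -> KEEP
r=20=10100 popcount=2 -> skip
r=21=10101 popcount=3 -> KEEP
r=22=10110 popcount=3 -> KEEP
r=23=10111 popcount=4 -> skip
r=24=11000 popcount=2 -> skip
r=25=11001 popcount=3 -> KEEP
r=26=11010 popcount=3 -> KEEP
r=27=11011 popcount=4 -> skip
r=28=11100 popcount=3 -> KEEP
r=29=11101 popcount=4 -> skip
r=30=11110 popcount=4 -> skip
r=31=11111 popcount=5 -> skip
r=32=100000 popcount=1 -> skip
r=33=100001 popcount=2 -> skip
r=34=100010 popcount=2 -> skip
r=35=100011 popcount=3 -> KEEP
r=36=100100 popcount=2 -> skip
r=37=100101 popcount=3 -> KEEP
r=38=100110 popcount=3 -> KEEP
r=39=100111 popcount=4 -> skip
r=40=101000 popcount=2 -> skip
r=41=101001 popcount=3 -> KEEP
r=42=101010 popcount=3 -> KEEP
r=43=101011 popcount=4 -> skip
r=44=101100 popcount=3 -> KEEP
r=45=101101 popcount=4 -> skip
r=46=101110 popcount=4 -> skip
r=47=101111 popcount=5 -> skip
r=48=110000 popcount=2 -> skip
r=49=110001 popcount=3 -> KEEP
Kept rows: 7 11 13 14 19 21 22 25 26 28 35 37 38 41 42 44 49

Answer: 7 11 13 14 19 21 22 25 26 28 35 37 38 41 42 44 49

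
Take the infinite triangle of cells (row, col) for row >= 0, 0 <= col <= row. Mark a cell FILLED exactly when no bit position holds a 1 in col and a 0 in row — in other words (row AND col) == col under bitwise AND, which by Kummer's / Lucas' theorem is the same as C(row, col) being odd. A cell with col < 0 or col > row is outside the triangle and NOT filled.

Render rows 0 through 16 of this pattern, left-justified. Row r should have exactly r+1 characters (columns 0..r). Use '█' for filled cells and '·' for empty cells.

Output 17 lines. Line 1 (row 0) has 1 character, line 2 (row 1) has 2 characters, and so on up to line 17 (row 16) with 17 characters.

Answer: █
██
█·█
████
█···█
██··██
█·█·█·█
████████
█·······█
██······██
█·█·····█·█
████····████
█···█···█···█
██··██··██··██
█·█·█·█·█·█·█·█
████████████████
█···············█

Derivation:
r0=0: █
r1=1: ██
r2=10: █·█
r3=11: ████
r4=100: █···█
r5=101: ██··██
r6=110: █·█·█·█
r7=111: ████████
r8=1000: █·······█
r9=1001: ██······██
r10=1010: █·█·····█·█
r11=1011: ████····████
r12=1100: █···█···█···█
r13=1101: ██··██··██··██
r14=1110: █·█·█·█·█·█·█·█
r15=1111: ████████████████
r16=10000: █···············█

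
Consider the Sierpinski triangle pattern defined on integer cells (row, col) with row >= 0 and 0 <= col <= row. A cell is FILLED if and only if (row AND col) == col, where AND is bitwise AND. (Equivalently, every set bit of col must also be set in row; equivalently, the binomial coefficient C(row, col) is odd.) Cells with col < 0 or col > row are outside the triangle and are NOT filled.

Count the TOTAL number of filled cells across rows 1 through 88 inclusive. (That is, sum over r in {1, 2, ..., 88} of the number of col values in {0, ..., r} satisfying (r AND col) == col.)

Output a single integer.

Answer: 1006

Derivation:
r1=1 pc1: +2 =2
r2=10 pc1: +2 =4
r3=11 pc2: +4 =8
r4=100 pc1: +2 =10
r5=101 pc2: +4 =14
r6=110 pc2: +4 =18
r7=111 pc3: +8 =26
r8=1000 pc1: +2 =28
r9=1001 pc2: +4 =32
r10=1010 pc2: +4 =36
r11=1011 pc3: +8 =44
r12=1100 pc2: +4 =48
r13=1101 pc3: +8 =56
r14=1110 pc3: +8 =64
r15=1111 pc4: +16 =80
r16=10000 pc1: +2 =82
r17=10001 pc2: +4 =86
r18=10010 pc2: +4 =90
r19=10011 pc3: +8 =98
r20=10100 pc2: +4 =102
r21=10101 pc3: +8 =110
r22=10110 pc3: +8 =118
r23=10111 pc4: +16 =134
r24=11000 pc2: +4 =138
r25=11001 pc3: +8 =146
r26=11010 pc3: +8 =154
r27=11011 pc4: +16 =170
r28=11100 pc3: +8 =178
r29=11101 pc4: +16 =194
r30=11110 pc4: +16 =210
r31=11111 pc5: +32 =242
r32=100000 pc1: +2 =244
r33=100001 pc2: +4 =248
r34=100010 pc2: +4 =252
r35=100011 pc3: +8 =260
r36=100100 pc2: +4 =264
r37=100101 pc3: +8 =272
r38=100110 pc3: +8 =280
r39=100111 pc4: +16 =296
r40=101000 pc2: +4 =300
r41=101001 pc3: +8 =308
r42=101010 pc3: +8 =316
r43=101011 pc4: +16 =332
r44=101100 pc3: +8 =340
r45=101101 pc4: +16 =356
r46=101110 pc4: +16 =372
r47=101111 pc5: +32 =404
r48=110000 pc2: +4 =408
r49=110001 pc3: +8 =416
r50=110010 pc3: +8 =424
r51=110011 pc4: +16 =440
r52=110100 pc3: +8 =448
r53=110101 pc4: +16 =464
r54=110110 pc4: +16 =480
r55=110111 pc5: +32 =512
r56=111000 pc3: +8 =520
r57=111001 pc4: +16 =536
r58=111010 pc4: +16 =552
r59=111011 pc5: +32 =584
r60=111100 pc4: +16 =600
r61=111101 pc5: +32 =632
r62=111110 pc5: +32 =664
r63=111111 pc6: +64 =728
r64=1000000 pc1: +2 =730
r65=1000001 pc2: +4 =734
r66=1000010 pc2: +4 =738
r67=1000011 pc3: +8 =746
r68=1000100 pc2: +4 =750
r69=1000101 pc3: +8 =758
r70=1000110 pc3: +8 =766
r71=1000111 pc4: +16 =782
r72=1001000 pc2: +4 =786
r73=1001001 pc3: +8 =794
r74=1001010 pc3: +8 =802
r75=1001011 pc4: +16 =818
r76=1001100 pc3: +8 =826
r77=1001101 pc4: +16 =842
r78=1001110 pc4: +16 =858
r79=1001111 pc5: +32 =890
r80=1010000 pc2: +4 =894
r81=1010001 pc3: +8 =902
r82=1010010 pc3: +8 =910
r83=1010011 pc4: +16 =926
r84=1010100 pc3: +8 =934
r85=1010101 pc4: +16 =950
r86=1010110 pc4: +16 =966
r87=1010111 pc5: +32 =998
r88=1011000 pc3: +8 =1006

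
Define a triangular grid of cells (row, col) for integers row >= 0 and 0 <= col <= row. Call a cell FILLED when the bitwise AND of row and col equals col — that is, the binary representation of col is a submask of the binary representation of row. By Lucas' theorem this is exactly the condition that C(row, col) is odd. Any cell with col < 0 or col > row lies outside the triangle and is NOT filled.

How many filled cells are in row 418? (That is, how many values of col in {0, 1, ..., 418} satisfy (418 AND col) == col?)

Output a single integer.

418 in binary = 110100010
popcount(418) = number of 1-bits in 110100010 = 4
A col c satisfies (418 AND c) == c iff every set bit of c is also set in 418; each of the 4 set bits of 418 can independently be on or off in c.
count = 2^4 = 16

Answer: 16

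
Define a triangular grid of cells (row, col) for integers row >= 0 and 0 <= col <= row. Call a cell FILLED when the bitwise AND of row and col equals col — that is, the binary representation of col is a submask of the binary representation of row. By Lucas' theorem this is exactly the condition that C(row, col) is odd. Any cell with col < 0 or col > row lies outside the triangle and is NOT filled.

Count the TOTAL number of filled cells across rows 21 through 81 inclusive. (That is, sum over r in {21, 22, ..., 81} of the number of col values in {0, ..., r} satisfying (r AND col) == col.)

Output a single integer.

Answer: 800

Derivation:
r21=10101 pc3: +8 =8
r22=10110 pc3: +8 =16
r23=10111 pc4: +16 =32
r24=11000 pc2: +4 =36
r25=11001 pc3: +8 =44
r26=11010 pc3: +8 =52
r27=11011 pc4: +16 =68
r28=11100 pc3: +8 =76
r29=11101 pc4: +16 =92
r30=11110 pc4: +16 =108
r31=11111 pc5: +32 =140
r32=100000 pc1: +2 =142
r33=100001 pc2: +4 =146
r34=100010 pc2: +4 =150
r35=100011 pc3: +8 =158
r36=100100 pc2: +4 =162
r37=100101 pc3: +8 =170
r38=100110 pc3: +8 =178
r39=100111 pc4: +16 =194
r40=101000 pc2: +4 =198
r41=101001 pc3: +8 =206
r42=101010 pc3: +8 =214
r43=101011 pc4: +16 =230
r44=101100 pc3: +8 =238
r45=101101 pc4: +16 =254
r46=101110 pc4: +16 =270
r47=101111 pc5: +32 =302
r48=110000 pc2: +4 =306
r49=110001 pc3: +8 =314
r50=110010 pc3: +8 =322
r51=110011 pc4: +16 =338
r52=110100 pc3: +8 =346
r53=110101 pc4: +16 =362
r54=110110 pc4: +16 =378
r55=110111 pc5: +32 =410
r56=111000 pc3: +8 =418
r57=111001 pc4: +16 =434
r58=111010 pc4: +16 =450
r59=111011 pc5: +32 =482
r60=111100 pc4: +16 =498
r61=111101 pc5: +32 =530
r62=111110 pc5: +32 =562
r63=111111 pc6: +64 =626
r64=1000000 pc1: +2 =628
r65=1000001 pc2: +4 =632
r66=1000010 pc2: +4 =636
r67=1000011 pc3: +8 =644
r68=1000100 pc2: +4 =648
r69=1000101 pc3: +8 =656
r70=1000110 pc3: +8 =664
r71=1000111 pc4: +16 =680
r72=1001000 pc2: +4 =684
r73=1001001 pc3: +8 =692
r74=1001010 pc3: +8 =700
r75=1001011 pc4: +16 =716
r76=1001100 pc3: +8 =724
r77=1001101 pc4: +16 =740
r78=1001110 pc4: +16 =756
r79=1001111 pc5: +32 =788
r80=1010000 pc2: +4 =792
r81=1010001 pc3: +8 =800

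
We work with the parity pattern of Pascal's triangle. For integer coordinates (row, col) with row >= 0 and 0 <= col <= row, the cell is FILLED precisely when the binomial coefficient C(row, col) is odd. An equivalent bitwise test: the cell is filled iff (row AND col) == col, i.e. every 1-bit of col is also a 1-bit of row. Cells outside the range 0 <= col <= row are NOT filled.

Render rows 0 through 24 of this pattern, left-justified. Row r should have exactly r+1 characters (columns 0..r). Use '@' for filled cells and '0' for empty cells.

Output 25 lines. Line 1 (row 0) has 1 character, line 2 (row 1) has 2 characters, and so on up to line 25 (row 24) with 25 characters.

Answer: @
@@
@0@
@@@@
@000@
@@00@@
@0@0@0@
@@@@@@@@
@0000000@
@@000000@@
@0@00000@0@
@@@@0000@@@@
@000@000@000@
@@00@@00@@00@@
@0@0@0@0@0@0@0@
@@@@@@@@@@@@@@@@
@000000000000000@
@@00000000000000@@
@0@0000000000000@0@
@@@@000000000000@@@@
@000@00000000000@000@
@@00@@0000000000@@00@@
@0@0@0@000000000@0@0@0@
@@@@@@@@00000000@@@@@@@@
@0000000@0000000@0000000@

Derivation:
r0=0: @
r1=1: @@
r2=10: @0@
r3=11: @@@@
r4=100: @000@
r5=101: @@00@@
r6=110: @0@0@0@
r7=111: @@@@@@@@
r8=1000: @0000000@
r9=1001: @@000000@@
r10=1010: @0@00000@0@
r11=1011: @@@@0000@@@@
r12=1100: @000@000@000@
r13=1101: @@00@@00@@00@@
r14=1110: @0@0@0@0@0@0@0@
r15=1111: @@@@@@@@@@@@@@@@
r16=10000: @000000000000000@
r17=10001: @@00000000000000@@
r18=10010: @0@0000000000000@0@
r19=10011: @@@@000000000000@@@@
r20=10100: @000@00000000000@000@
r21=10101: @@00@@0000000000@@00@@
r22=10110: @0@0@0@000000000@0@0@0@
r23=10111: @@@@@@@@00000000@@@@@@@@
r24=11000: @0000000@0000000@0000000@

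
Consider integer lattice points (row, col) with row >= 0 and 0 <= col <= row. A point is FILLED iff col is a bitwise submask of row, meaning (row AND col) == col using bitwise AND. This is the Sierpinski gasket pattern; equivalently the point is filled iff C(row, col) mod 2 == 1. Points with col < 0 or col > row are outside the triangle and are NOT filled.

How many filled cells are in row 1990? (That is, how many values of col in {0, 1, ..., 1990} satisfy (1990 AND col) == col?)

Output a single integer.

1990 in binary = 11111000110
popcount(1990) = number of 1-bits in 11111000110 = 7
A col c satisfies (1990 AND c) == c iff every set bit of c is also set in 1990; each of the 7 set bits of 1990 can independently be on or off in c.
count = 2^7 = 128

Answer: 128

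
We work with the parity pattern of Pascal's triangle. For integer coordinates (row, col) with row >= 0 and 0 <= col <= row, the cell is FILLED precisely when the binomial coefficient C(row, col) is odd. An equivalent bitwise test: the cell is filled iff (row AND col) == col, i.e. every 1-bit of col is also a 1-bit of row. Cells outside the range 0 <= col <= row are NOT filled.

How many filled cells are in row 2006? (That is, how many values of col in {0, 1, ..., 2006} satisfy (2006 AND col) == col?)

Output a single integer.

2006 in binary = 11111010110
popcount(2006) = number of 1-bits in 11111010110 = 8
A col c satisfies (2006 AND c) == c iff every set bit of c is also set in 2006; each of the 8 set bits of 2006 can independently be on or off in c.
count = 2^8 = 256

Answer: 256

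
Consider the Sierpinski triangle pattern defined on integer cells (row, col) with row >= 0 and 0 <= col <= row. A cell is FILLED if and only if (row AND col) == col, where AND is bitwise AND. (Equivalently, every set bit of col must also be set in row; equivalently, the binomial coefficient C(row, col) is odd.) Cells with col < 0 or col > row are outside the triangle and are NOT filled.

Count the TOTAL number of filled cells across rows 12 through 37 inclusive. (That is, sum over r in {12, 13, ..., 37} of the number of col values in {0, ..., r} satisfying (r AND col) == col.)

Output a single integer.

Answer: 228

Derivation:
r12=1100 pc2: +4 =4
r13=1101 pc3: +8 =12
r14=1110 pc3: +8 =20
r15=1111 pc4: +16 =36
r16=10000 pc1: +2 =38
r17=10001 pc2: +4 =42
r18=10010 pc2: +4 =46
r19=10011 pc3: +8 =54
r20=10100 pc2: +4 =58
r21=10101 pc3: +8 =66
r22=10110 pc3: +8 =74
r23=10111 pc4: +16 =90
r24=11000 pc2: +4 =94
r25=11001 pc3: +8 =102
r26=11010 pc3: +8 =110
r27=11011 pc4: +16 =126
r28=11100 pc3: +8 =134
r29=11101 pc4: +16 =150
r30=11110 pc4: +16 =166
r31=11111 pc5: +32 =198
r32=100000 pc1: +2 =200
r33=100001 pc2: +4 =204
r34=100010 pc2: +4 =208
r35=100011 pc3: +8 =216
r36=100100 pc2: +4 =220
r37=100101 pc3: +8 =228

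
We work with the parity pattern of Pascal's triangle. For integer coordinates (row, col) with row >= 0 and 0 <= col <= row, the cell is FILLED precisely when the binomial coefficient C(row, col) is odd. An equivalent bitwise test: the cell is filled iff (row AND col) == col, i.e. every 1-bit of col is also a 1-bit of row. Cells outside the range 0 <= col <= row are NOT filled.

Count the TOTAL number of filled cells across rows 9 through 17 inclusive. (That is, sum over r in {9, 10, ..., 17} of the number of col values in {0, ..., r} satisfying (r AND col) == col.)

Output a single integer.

r9=1001 pc2: +4 =4
r10=1010 pc2: +4 =8
r11=1011 pc3: +8 =16
r12=1100 pc2: +4 =20
r13=1101 pc3: +8 =28
r14=1110 pc3: +8 =36
r15=1111 pc4: +16 =52
r16=10000 pc1: +2 =54
r17=10001 pc2: +4 =58

Answer: 58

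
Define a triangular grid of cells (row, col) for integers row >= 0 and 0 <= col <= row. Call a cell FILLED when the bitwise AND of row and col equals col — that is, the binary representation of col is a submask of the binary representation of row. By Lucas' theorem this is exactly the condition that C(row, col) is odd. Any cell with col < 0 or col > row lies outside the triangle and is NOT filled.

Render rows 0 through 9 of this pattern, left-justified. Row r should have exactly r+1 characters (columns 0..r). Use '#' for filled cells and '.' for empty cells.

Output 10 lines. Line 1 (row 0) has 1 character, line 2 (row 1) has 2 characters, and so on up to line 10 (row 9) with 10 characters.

r0=0: #
r1=1: ##
r2=10: #.#
r3=11: ####
r4=100: #...#
r5=101: ##..##
r6=110: #.#.#.#
r7=111: ########
r8=1000: #.......#
r9=1001: ##......##

Answer: #
##
#.#
####
#...#
##..##
#.#.#.#
########
#.......#
##......##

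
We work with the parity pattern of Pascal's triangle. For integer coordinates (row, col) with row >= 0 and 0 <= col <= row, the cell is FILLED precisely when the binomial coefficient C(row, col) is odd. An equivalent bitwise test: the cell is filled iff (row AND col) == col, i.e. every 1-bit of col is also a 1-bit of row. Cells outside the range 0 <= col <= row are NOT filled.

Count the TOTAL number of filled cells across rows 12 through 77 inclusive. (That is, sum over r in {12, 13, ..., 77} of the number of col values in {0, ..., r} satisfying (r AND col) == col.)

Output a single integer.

Answer: 798

Derivation:
r12=1100 pc2: +4 =4
r13=1101 pc3: +8 =12
r14=1110 pc3: +8 =20
r15=1111 pc4: +16 =36
r16=10000 pc1: +2 =38
r17=10001 pc2: +4 =42
r18=10010 pc2: +4 =46
r19=10011 pc3: +8 =54
r20=10100 pc2: +4 =58
r21=10101 pc3: +8 =66
r22=10110 pc3: +8 =74
r23=10111 pc4: +16 =90
r24=11000 pc2: +4 =94
r25=11001 pc3: +8 =102
r26=11010 pc3: +8 =110
r27=11011 pc4: +16 =126
r28=11100 pc3: +8 =134
r29=11101 pc4: +16 =150
r30=11110 pc4: +16 =166
r31=11111 pc5: +32 =198
r32=100000 pc1: +2 =200
r33=100001 pc2: +4 =204
r34=100010 pc2: +4 =208
r35=100011 pc3: +8 =216
r36=100100 pc2: +4 =220
r37=100101 pc3: +8 =228
r38=100110 pc3: +8 =236
r39=100111 pc4: +16 =252
r40=101000 pc2: +4 =256
r41=101001 pc3: +8 =264
r42=101010 pc3: +8 =272
r43=101011 pc4: +16 =288
r44=101100 pc3: +8 =296
r45=101101 pc4: +16 =312
r46=101110 pc4: +16 =328
r47=101111 pc5: +32 =360
r48=110000 pc2: +4 =364
r49=110001 pc3: +8 =372
r50=110010 pc3: +8 =380
r51=110011 pc4: +16 =396
r52=110100 pc3: +8 =404
r53=110101 pc4: +16 =420
r54=110110 pc4: +16 =436
r55=110111 pc5: +32 =468
r56=111000 pc3: +8 =476
r57=111001 pc4: +16 =492
r58=111010 pc4: +16 =508
r59=111011 pc5: +32 =540
r60=111100 pc4: +16 =556
r61=111101 pc5: +32 =588
r62=111110 pc5: +32 =620
r63=111111 pc6: +64 =684
r64=1000000 pc1: +2 =686
r65=1000001 pc2: +4 =690
r66=1000010 pc2: +4 =694
r67=1000011 pc3: +8 =702
r68=1000100 pc2: +4 =706
r69=1000101 pc3: +8 =714
r70=1000110 pc3: +8 =722
r71=1000111 pc4: +16 =738
r72=1001000 pc2: +4 =742
r73=1001001 pc3: +8 =750
r74=1001010 pc3: +8 =758
r75=1001011 pc4: +16 =774
r76=1001100 pc3: +8 =782
r77=1001101 pc4: +16 =798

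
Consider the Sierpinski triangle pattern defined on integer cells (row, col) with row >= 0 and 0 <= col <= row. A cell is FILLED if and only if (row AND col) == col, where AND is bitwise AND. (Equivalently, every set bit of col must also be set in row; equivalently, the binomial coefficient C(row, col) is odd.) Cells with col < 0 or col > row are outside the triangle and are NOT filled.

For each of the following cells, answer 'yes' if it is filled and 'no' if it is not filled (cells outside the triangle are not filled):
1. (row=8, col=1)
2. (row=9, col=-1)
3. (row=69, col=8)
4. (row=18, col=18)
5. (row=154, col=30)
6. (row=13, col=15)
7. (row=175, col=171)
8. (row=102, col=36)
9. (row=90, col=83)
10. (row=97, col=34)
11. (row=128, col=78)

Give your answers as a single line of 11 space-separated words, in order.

(8,1): row=0b1000, col=0b1, row AND col = 0b0 = 0; 0 != 1 -> empty
(9,-1): col outside [0, 9] -> not filled
(69,8): row=0b1000101, col=0b1000, row AND col = 0b0 = 0; 0 != 8 -> empty
(18,18): row=0b10010, col=0b10010, row AND col = 0b10010 = 18; 18 == 18 -> filled
(154,30): row=0b10011010, col=0b11110, row AND col = 0b11010 = 26; 26 != 30 -> empty
(13,15): col outside [0, 13] -> not filled
(175,171): row=0b10101111, col=0b10101011, row AND col = 0b10101011 = 171; 171 == 171 -> filled
(102,36): row=0b1100110, col=0b100100, row AND col = 0b100100 = 36; 36 == 36 -> filled
(90,83): row=0b1011010, col=0b1010011, row AND col = 0b1010010 = 82; 82 != 83 -> empty
(97,34): row=0b1100001, col=0b100010, row AND col = 0b100000 = 32; 32 != 34 -> empty
(128,78): row=0b10000000, col=0b1001110, row AND col = 0b0 = 0; 0 != 78 -> empty

Answer: no no no yes no no yes yes no no no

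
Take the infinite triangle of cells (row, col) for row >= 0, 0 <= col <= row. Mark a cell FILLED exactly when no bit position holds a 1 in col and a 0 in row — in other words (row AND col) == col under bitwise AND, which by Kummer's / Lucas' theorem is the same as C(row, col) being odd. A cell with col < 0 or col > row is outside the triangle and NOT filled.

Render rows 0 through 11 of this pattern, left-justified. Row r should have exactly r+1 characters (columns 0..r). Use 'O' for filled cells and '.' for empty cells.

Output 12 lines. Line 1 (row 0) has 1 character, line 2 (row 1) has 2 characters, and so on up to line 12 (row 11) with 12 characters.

r0=0: O
r1=1: OO
r2=10: O.O
r3=11: OOOO
r4=100: O...O
r5=101: OO..OO
r6=110: O.O.O.O
r7=111: OOOOOOOO
r8=1000: O.......O
r9=1001: OO......OO
r10=1010: O.O.....O.O
r11=1011: OOOO....OOOO

Answer: O
OO
O.O
OOOO
O...O
OO..OO
O.O.O.O
OOOOOOOO
O.......O
OO......OO
O.O.....O.O
OOOO....OOOO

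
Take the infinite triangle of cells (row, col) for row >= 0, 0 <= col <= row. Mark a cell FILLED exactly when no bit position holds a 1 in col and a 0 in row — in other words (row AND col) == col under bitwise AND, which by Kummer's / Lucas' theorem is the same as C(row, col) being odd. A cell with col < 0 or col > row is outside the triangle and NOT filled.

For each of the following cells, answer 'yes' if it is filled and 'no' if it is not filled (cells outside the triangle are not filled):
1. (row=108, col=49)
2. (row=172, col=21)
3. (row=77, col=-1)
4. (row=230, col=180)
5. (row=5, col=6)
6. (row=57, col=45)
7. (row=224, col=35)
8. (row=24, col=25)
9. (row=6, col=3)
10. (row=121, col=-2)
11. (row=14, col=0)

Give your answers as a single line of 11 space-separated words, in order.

Answer: no no no no no no no no no no yes

Derivation:
(108,49): row=0b1101100, col=0b110001, row AND col = 0b100000 = 32; 32 != 49 -> empty
(172,21): row=0b10101100, col=0b10101, row AND col = 0b100 = 4; 4 != 21 -> empty
(77,-1): col outside [0, 77] -> not filled
(230,180): row=0b11100110, col=0b10110100, row AND col = 0b10100100 = 164; 164 != 180 -> empty
(5,6): col outside [0, 5] -> not filled
(57,45): row=0b111001, col=0b101101, row AND col = 0b101001 = 41; 41 != 45 -> empty
(224,35): row=0b11100000, col=0b100011, row AND col = 0b100000 = 32; 32 != 35 -> empty
(24,25): col outside [0, 24] -> not filled
(6,3): row=0b110, col=0b11, row AND col = 0b10 = 2; 2 != 3 -> empty
(121,-2): col outside [0, 121] -> not filled
(14,0): row=0b1110, col=0b0, row AND col = 0b0 = 0; 0 == 0 -> filled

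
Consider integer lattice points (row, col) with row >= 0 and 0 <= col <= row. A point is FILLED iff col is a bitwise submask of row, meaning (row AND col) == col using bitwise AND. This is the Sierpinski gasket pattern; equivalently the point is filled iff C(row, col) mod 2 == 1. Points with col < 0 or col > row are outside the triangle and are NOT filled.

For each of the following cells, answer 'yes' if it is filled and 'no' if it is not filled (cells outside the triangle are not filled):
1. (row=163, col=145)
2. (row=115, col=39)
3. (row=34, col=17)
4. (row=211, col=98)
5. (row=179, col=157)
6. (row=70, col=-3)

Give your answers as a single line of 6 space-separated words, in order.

Answer: no no no no no no

Derivation:
(163,145): row=0b10100011, col=0b10010001, row AND col = 0b10000001 = 129; 129 != 145 -> empty
(115,39): row=0b1110011, col=0b100111, row AND col = 0b100011 = 35; 35 != 39 -> empty
(34,17): row=0b100010, col=0b10001, row AND col = 0b0 = 0; 0 != 17 -> empty
(211,98): row=0b11010011, col=0b1100010, row AND col = 0b1000010 = 66; 66 != 98 -> empty
(179,157): row=0b10110011, col=0b10011101, row AND col = 0b10010001 = 145; 145 != 157 -> empty
(70,-3): col outside [0, 70] -> not filled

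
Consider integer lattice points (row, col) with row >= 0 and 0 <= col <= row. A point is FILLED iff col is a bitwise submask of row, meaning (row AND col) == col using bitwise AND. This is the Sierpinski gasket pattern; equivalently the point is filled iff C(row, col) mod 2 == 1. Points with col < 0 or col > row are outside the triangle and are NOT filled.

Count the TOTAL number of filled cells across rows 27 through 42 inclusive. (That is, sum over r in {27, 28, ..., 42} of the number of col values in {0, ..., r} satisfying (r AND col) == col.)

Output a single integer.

r27=11011 pc4: +16 =16
r28=11100 pc3: +8 =24
r29=11101 pc4: +16 =40
r30=11110 pc4: +16 =56
r31=11111 pc5: +32 =88
r32=100000 pc1: +2 =90
r33=100001 pc2: +4 =94
r34=100010 pc2: +4 =98
r35=100011 pc3: +8 =106
r36=100100 pc2: +4 =110
r37=100101 pc3: +8 =118
r38=100110 pc3: +8 =126
r39=100111 pc4: +16 =142
r40=101000 pc2: +4 =146
r41=101001 pc3: +8 =154
r42=101010 pc3: +8 =162

Answer: 162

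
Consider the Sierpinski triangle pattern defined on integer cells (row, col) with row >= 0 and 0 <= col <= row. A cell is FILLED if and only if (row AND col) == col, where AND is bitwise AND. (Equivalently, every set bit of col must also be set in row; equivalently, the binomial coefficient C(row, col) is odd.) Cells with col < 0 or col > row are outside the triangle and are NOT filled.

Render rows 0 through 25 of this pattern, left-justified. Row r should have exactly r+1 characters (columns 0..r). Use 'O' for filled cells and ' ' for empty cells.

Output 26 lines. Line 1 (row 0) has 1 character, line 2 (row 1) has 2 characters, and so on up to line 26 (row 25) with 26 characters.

Answer: O
OO
O O
OOOO
O   O
OO  OO
O O O O
OOOOOOOO
O       O
OO      OO
O O     O O
OOOO    OOOO
O   O   O   O
OO  OO  OO  OO
O O O O O O O O
OOOOOOOOOOOOOOOO
O               O
OO              OO
O O             O O
OOOO            OOOO
O   O           O   O
OO  OO          OO  OO
O O O O         O O O O
OOOOOOOO        OOOOOOOO
O       O       O       O
OO      OO      OO      OO

Derivation:
r0=0: O
r1=1: OO
r2=10: O O
r3=11: OOOO
r4=100: O   O
r5=101: OO  OO
r6=110: O O O O
r7=111: OOOOOOOO
r8=1000: O       O
r9=1001: OO      OO
r10=1010: O O     O O
r11=1011: OOOO    OOOO
r12=1100: O   O   O   O
r13=1101: OO  OO  OO  OO
r14=1110: O O O O O O O O
r15=1111: OOOOOOOOOOOOOOOO
r16=10000: O               O
r17=10001: OO              OO
r18=10010: O O             O O
r19=10011: OOOO            OOOO
r20=10100: O   O           O   O
r21=10101: OO  OO          OO  OO
r22=10110: O O O O         O O O O
r23=10111: OOOOOOOO        OOOOOOOO
r24=11000: O       O       O       O
r25=11001: OO      OO      OO      OO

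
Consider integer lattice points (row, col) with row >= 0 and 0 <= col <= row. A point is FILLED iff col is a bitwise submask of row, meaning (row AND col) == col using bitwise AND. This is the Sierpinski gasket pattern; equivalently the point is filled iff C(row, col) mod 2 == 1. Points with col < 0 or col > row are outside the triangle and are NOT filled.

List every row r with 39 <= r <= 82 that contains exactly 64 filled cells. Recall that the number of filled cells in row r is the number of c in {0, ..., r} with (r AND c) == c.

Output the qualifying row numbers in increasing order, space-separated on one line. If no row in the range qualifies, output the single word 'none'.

Answer: 63

Derivation:
Row r has 2^popcount(r) filled cells, so we need popcount(r) = log2(64) = 6.
Scan r = 39..82 and keep those with exactly 6 one-bits:
r=39=100111 popcount=4 -> skip
r=40=101000 popcount=2 -> skip
r=41=101001 popcount=3 -> skip
r=42=101010 popcount=3 -> skip
r=43=101011 popcount=4 -> skip
r=44=101100 popcount=3 -> skip
r=45=101101 popcount=4 -> skip
r=46=101110 popcount=4 -> skip
r=47=101111 popcount=5 -> skip
r=48=110000 popcount=2 -> skip
r=49=110001 popcount=3 -> skip
r=50=110010 popcount=3 -> skip
r=51=110011 popcount=4 -> skip
r=52=110100 popcount=3 -> skip
r=53=110101 popcount=4 -> skip
r=54=110110 popcount=4 -> skip
r=55=110111 popcount=5 -> skip
r=56=111000 popcount=3 -> skip
r=57=111001 popcount=4 -> skip
r=58=111010 popcount=4 -> skip
r=59=111011 popcount=5 -> skip
r=60=111100 popcount=4 -> skip
r=61=111101 popcount=5 -> skip
r=62=111110 popcount=5 -> skip
r=63=111111 popcount=6 -> KEEP
r=64=1000000 popcount=1 -> skip
r=65=1000001 popcount=2 -> skip
r=66=1000010 popcount=2 -> skip
r=67=1000011 popcount=3 -> skip
r=68=1000100 popcount=2 -> skip
r=69=1000101 popcount=3 -> skip
r=70=1000110 popcount=3 -> skip
r=71=1000111 popcount=4 -> skip
r=72=1001000 popcount=2 -> skip
r=73=1001001 popcount=3 -> skip
r=74=1001010 popcount=3 -> skip
r=75=1001011 popcount=4 -> skip
r=76=1001100 popcount=3 -> skip
r=77=1001101 popcount=4 -> skip
r=78=1001110 popcount=4 -> skip
r=79=1001111 popcount=5 -> skip
r=80=1010000 popcount=2 -> skip
r=81=1010001 popcount=3 -> skip
r=82=1010010 popcount=3 -> skip
Kept rows: 63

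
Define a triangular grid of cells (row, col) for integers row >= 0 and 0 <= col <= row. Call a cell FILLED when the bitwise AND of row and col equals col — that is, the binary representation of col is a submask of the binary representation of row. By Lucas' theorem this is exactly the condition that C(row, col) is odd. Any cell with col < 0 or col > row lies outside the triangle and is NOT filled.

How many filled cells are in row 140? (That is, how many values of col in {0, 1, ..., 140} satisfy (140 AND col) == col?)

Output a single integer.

140 in binary = 10001100
popcount(140) = number of 1-bits in 10001100 = 3
A col c satisfies (140 AND c) == c iff every set bit of c is also set in 140; each of the 3 set bits of 140 can independently be on or off in c.
count = 2^3 = 8

Answer: 8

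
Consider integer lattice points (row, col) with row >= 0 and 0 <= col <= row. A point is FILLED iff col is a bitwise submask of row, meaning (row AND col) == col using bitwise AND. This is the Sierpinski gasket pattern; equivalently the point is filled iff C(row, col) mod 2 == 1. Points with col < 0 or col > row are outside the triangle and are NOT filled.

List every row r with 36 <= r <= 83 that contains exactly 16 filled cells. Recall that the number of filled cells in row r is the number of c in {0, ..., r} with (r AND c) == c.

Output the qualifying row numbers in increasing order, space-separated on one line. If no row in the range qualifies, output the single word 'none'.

Answer: 39 43 45 46 51 53 54 57 58 60 71 75 77 78 83

Derivation:
Row r has 2^popcount(r) filled cells, so we need popcount(r) = log2(16) = 4.
Scan r = 36..83 and keep those with exactly 4 one-bits:
r=36=100100 popcount=2 -> skip
r=37=100101 popcount=3 -> skip
r=38=100110 popcount=3 -> skip
r=39=100111 popcount=4 -> KEEP
r=40=101000 popcount=2 -> skip
r=41=101001 popcount=3 -> skip
r=42=101010 popcount=3 -> skip
r=43=101011 popcount=4 -> KEEP
r=44=101100 popcount=3 -> skip
r=45=101101 popcount=4 -> KEEP
r=46=101110 popcount=4 -> KEEP
r=47=101111 popcount=5 -> skip
r=48=110000 popcount=2 -> skip
r=49=110001 popcount=3 -> skip
r=50=110010 popcount=3 -> skip
r=51=110011 popcount=4 -> KEEP
r=52=110100 popcount=3 -> skip
r=53=110101 popcount=4 -> KEEP
r=54=110110 popcount=4 -> KEEP
r=55=110111 popcount=5 -> skip
r=56=111000 popcount=3 -> skip
r=57=111001 popcount=4 -> KEEP
r=58=111010 popcount=4 -> KEEP
r=59=111011 popcount=5 -> skip
r=60=111100 popcount=4 -> KEEP
r=61=111101 popcount=5 -> skip
r=62=111110 popcount=5 -> skip
r=63=111111 popcount=6 -> skip
r=64=1000000 popcount=1 -> skip
r=65=1000001 popcount=2 -> skip
r=66=1000010 popcount=2 -> skip
r=67=1000011 popcount=3 -> skip
r=68=1000100 popcount=2 -> skip
r=69=1000101 popcount=3 -> skip
r=70=1000110 popcount=3 -> skip
r=71=1000111 popcount=4 -> KEEP
r=72=1001000 popcount=2 -> skip
r=73=1001001 popcount=3 -> skip
r=74=1001010 popcount=3 -> skip
r=75=1001011 popcount=4 -> KEEP
r=76=1001100 popcount=3 -> skip
r=77=1001101 popcount=4 -> KEEP
r=78=1001110 popcount=4 -> KEEP
r=79=1001111 popcount=5 -> skip
r=80=1010000 popcount=2 -> skip
r=81=1010001 popcount=3 -> skip
r=82=1010010 popcount=3 -> skip
r=83=1010011 popcount=4 -> KEEP
Kept rows: 39 43 45 46 51 53 54 57 58 60 71 75 77 78 83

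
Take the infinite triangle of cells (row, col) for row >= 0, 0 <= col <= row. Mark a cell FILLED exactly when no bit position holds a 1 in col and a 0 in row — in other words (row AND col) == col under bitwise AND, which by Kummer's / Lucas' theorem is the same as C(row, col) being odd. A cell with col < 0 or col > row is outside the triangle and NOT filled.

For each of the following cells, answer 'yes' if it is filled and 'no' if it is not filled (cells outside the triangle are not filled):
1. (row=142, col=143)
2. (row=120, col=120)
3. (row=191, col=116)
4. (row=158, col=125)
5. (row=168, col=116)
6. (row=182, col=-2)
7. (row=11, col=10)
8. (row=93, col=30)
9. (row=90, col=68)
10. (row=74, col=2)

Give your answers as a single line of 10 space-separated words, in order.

Answer: no yes no no no no yes no no yes

Derivation:
(142,143): col outside [0, 142] -> not filled
(120,120): row=0b1111000, col=0b1111000, row AND col = 0b1111000 = 120; 120 == 120 -> filled
(191,116): row=0b10111111, col=0b1110100, row AND col = 0b110100 = 52; 52 != 116 -> empty
(158,125): row=0b10011110, col=0b1111101, row AND col = 0b11100 = 28; 28 != 125 -> empty
(168,116): row=0b10101000, col=0b1110100, row AND col = 0b100000 = 32; 32 != 116 -> empty
(182,-2): col outside [0, 182] -> not filled
(11,10): row=0b1011, col=0b1010, row AND col = 0b1010 = 10; 10 == 10 -> filled
(93,30): row=0b1011101, col=0b11110, row AND col = 0b11100 = 28; 28 != 30 -> empty
(90,68): row=0b1011010, col=0b1000100, row AND col = 0b1000000 = 64; 64 != 68 -> empty
(74,2): row=0b1001010, col=0b10, row AND col = 0b10 = 2; 2 == 2 -> filled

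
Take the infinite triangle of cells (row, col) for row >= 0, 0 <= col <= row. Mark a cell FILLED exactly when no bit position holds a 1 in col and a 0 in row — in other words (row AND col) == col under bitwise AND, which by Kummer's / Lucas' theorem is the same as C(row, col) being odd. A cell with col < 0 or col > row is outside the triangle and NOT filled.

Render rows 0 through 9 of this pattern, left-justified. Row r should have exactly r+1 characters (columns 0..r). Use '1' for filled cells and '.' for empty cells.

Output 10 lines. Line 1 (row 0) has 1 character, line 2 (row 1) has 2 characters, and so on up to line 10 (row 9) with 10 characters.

r0=0: 1
r1=1: 11
r2=10: 1.1
r3=11: 1111
r4=100: 1...1
r5=101: 11..11
r6=110: 1.1.1.1
r7=111: 11111111
r8=1000: 1.......1
r9=1001: 11......11

Answer: 1
11
1.1
1111
1...1
11..11
1.1.1.1
11111111
1.......1
11......11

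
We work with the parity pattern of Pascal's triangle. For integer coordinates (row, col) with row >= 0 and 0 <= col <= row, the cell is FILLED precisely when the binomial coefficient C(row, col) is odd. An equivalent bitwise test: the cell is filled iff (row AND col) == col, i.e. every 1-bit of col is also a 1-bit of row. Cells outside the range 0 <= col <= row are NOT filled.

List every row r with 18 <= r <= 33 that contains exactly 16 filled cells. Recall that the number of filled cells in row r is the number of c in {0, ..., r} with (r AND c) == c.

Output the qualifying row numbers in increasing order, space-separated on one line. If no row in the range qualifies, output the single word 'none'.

Row r has 2^popcount(r) filled cells, so we need popcount(r) = log2(16) = 4.
Scan r = 18..33 and keep those with exactly 4 one-bits:
r=18=10010 popcount=2 -> skip
r=19=10011 popcount=3 -> skip
r=20=10100 popcount=2 -> skip
r=21=10101 popcount=3 -> skip
r=22=10110 popcount=3 -> skip
r=23=10111 popcount=4 -> KEEP
r=24=11000 popcount=2 -> skip
r=25=11001 popcount=3 -> skip
r=26=11010 popcount=3 -> skip
r=27=11011 popcount=4 -> KEEP
r=28=11100 popcount=3 -> skip
r=29=11101 popcount=4 -> KEEP
r=30=11110 popcount=4 -> KEEP
r=31=11111 popcount=5 -> skip
r=32=100000 popcount=1 -> skip
r=33=100001 popcount=2 -> skip
Kept rows: 23 27 29 30

Answer: 23 27 29 30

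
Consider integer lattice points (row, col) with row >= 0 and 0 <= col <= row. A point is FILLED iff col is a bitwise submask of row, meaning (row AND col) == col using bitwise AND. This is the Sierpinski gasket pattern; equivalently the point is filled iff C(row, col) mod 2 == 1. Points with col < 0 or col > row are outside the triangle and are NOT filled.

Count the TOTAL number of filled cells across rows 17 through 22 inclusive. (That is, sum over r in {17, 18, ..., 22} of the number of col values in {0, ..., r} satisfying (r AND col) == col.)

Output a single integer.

r17=10001 pc2: +4 =4
r18=10010 pc2: +4 =8
r19=10011 pc3: +8 =16
r20=10100 pc2: +4 =20
r21=10101 pc3: +8 =28
r22=10110 pc3: +8 =36

Answer: 36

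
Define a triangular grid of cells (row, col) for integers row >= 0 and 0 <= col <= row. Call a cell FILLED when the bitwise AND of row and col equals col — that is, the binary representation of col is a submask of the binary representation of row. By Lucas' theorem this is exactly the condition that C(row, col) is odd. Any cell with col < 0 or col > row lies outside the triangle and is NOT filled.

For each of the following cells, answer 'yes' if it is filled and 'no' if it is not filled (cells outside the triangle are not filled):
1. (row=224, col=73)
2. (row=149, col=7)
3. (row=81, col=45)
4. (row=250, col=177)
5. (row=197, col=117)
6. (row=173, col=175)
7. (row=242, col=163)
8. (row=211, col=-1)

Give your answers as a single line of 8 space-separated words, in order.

(224,73): row=0b11100000, col=0b1001001, row AND col = 0b1000000 = 64; 64 != 73 -> empty
(149,7): row=0b10010101, col=0b111, row AND col = 0b101 = 5; 5 != 7 -> empty
(81,45): row=0b1010001, col=0b101101, row AND col = 0b1 = 1; 1 != 45 -> empty
(250,177): row=0b11111010, col=0b10110001, row AND col = 0b10110000 = 176; 176 != 177 -> empty
(197,117): row=0b11000101, col=0b1110101, row AND col = 0b1000101 = 69; 69 != 117 -> empty
(173,175): col outside [0, 173] -> not filled
(242,163): row=0b11110010, col=0b10100011, row AND col = 0b10100010 = 162; 162 != 163 -> empty
(211,-1): col outside [0, 211] -> not filled

Answer: no no no no no no no no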